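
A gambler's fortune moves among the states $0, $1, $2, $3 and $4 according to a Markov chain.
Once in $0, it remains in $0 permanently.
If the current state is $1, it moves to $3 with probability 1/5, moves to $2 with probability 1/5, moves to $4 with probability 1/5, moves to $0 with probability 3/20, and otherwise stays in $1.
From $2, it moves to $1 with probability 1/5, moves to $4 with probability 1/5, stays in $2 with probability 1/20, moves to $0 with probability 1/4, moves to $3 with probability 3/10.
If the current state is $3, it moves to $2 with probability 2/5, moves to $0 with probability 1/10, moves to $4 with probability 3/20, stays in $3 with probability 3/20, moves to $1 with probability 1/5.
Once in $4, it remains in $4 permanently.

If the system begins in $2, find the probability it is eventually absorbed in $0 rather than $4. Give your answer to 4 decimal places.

Let h(s) be the probability of absorption at $0 starting from transient state s. Then h($0) = 1 and h($4) = 0. By first-step analysis:
h($1) = 0.15·1 + 0.25·h($1) + 0.2·h($2) + 0.2·h($3) + 0.2·0
h($2) = 0.25·1 + 0.2·h($1) + 0.05·h($2) + 0.3·h($3) + 0.2·0
h($3) = 0.1·1 + 0.2·h($1) + 0.4·h($2) + 0.15·h($3) + 0.15·0
Solving: h($1) = 0.4586, h($2) = 0.5062, h($3) = 0.4638.
Starting from $2, the probability is 0.5062.

0.5062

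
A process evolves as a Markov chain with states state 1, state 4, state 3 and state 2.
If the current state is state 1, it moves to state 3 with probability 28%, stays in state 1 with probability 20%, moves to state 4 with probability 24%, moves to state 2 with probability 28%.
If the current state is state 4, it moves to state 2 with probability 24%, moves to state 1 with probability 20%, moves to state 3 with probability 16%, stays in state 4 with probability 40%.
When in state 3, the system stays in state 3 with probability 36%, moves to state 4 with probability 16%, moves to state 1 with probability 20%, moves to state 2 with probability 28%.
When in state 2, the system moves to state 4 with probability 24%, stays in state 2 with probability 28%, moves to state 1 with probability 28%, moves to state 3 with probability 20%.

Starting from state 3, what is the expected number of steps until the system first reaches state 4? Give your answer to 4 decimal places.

4.9952

Let t(s) be the expected number of steps to first reach state 4 from state s, with t(state 4) = 0. Conditioning on the first step:
t(state 1) = 1 + 0.2·t(state 1) + 0.28·t(state 3) + 0.28·t(state 2)
t(state 3) = 1 + 0.2·t(state 1) + 0.36·t(state 3) + 0.28·t(state 2)
t(state 2) = 1 + 0.28·t(state 1) + 0.2·t(state 3) + 0.28·t(state 2)
Solving: t(state 1) = 4.5956, t(state 3) = 4.9952, t(state 2) = 4.5636.
Expected steps from state 3 to state 4: 4.9952.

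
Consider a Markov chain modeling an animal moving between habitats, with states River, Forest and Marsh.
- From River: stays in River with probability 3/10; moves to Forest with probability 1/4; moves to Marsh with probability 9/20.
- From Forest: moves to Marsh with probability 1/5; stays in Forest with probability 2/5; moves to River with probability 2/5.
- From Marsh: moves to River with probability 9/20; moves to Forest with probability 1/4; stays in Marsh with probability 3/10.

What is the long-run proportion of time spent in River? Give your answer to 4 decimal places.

Let the stationary distribution be π with π = πP and π_1 + π_2 + π_3 = 1.
π_1 = 0.3·π_1 + 0.4·π_2 + 0.45·π_3
π_2 = 0.25·π_1 + 0.4·π_2 + 0.25·π_3
Solving with the normalization constraint gives π = (0.3785, 0.2941, 0.3274).
So the stationary probability of River is 0.3785.

0.3785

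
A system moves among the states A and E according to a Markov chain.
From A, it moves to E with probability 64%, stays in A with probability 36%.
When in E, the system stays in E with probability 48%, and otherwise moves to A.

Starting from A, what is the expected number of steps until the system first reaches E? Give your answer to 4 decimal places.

Let t(s) be the expected number of steps to first reach E from state s, with t(E) = 0. Conditioning on the first step:
t(A) = 1 + 0.36·t(A)
Solving: t(A) = 1.5625.
Expected steps from A to E: 1.5625.

1.5625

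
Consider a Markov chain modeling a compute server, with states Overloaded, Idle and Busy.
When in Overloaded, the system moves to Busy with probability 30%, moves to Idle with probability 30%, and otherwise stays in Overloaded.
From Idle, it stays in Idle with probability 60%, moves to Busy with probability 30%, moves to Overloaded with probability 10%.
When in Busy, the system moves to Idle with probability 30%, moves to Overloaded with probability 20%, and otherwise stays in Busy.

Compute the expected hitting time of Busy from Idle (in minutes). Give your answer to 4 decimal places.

Let t(s) be the expected number of minutes to first reach Busy from state s, with t(Busy) = 0. Conditioning on the first minute:
t(Overloaded) = 1 + 0.4·t(Overloaded) + 0.3·t(Idle)
t(Idle) = 1 + 0.1·t(Overloaded) + 0.6·t(Idle)
Solving: t(Overloaded) = 3.3333, t(Idle) = 3.3333.
Expected minutes from Idle to Busy: 3.3333.

3.3333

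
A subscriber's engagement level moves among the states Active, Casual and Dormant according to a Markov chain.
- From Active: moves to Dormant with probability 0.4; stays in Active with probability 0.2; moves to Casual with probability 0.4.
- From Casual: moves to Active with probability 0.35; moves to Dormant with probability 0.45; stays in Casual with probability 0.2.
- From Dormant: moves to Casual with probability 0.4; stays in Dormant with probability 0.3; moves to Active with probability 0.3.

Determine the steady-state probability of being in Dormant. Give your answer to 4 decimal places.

Let the stationary distribution be π with π = πP and π_1 + π_2 + π_3 = 1.
π_1 = 0.2·π_1 + 0.35·π_2 + 0.3·π_3
π_2 = 0.4·π_1 + 0.2·π_2 + 0.4·π_3
Solving with the normalization constraint gives π = (0.2879, 0.3333, 0.3788).
So the stationary probability of Dormant is 0.3788.

0.3788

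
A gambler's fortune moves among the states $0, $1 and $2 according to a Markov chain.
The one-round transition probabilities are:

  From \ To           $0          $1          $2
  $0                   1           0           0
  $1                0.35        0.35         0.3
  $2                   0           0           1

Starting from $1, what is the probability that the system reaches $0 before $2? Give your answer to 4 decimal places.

Let h(s) be the probability of absorption at $0 starting from transient state s. Then h($0) = 1 and h($2) = 0. By first-step analysis:
h($1) = 0.35·1 + 0.35·h($1) + 0.3·0
Solving: h($1) = 0.5385.
Starting from $1, the probability is 0.5385.

0.5385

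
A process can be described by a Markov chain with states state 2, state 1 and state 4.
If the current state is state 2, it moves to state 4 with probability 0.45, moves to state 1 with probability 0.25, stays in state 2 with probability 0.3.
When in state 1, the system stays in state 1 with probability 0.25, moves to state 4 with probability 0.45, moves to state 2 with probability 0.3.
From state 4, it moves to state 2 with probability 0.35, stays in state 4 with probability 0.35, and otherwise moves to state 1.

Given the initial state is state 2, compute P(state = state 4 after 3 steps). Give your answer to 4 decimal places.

0.4095

Propagate the distribution vector 3 steps from state 2.
After 0 steps: (1.0000, 0.0000, 0.0000)
After 1 step: (0.3000, 0.2500, 0.4500)
After 2 steps: (0.3225, 0.2725, 0.4050)
After 3 steps: (0.3203, 0.2703, 0.4095)
P(in state 4 after 3 steps) = 0.4095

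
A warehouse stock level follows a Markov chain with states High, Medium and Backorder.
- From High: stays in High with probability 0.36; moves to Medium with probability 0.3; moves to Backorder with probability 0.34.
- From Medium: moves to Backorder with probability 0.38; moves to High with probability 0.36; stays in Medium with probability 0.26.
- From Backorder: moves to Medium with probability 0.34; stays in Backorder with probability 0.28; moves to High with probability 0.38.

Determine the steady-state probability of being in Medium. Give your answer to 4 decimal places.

Let the stationary distribution be π with π = πP and π_1 + π_2 + π_3 = 1.
π_1 = 0.36·π_1 + 0.36·π_2 + 0.38·π_3
π_2 = 0.3·π_1 + 0.26·π_2 + 0.34·π_3
Solving with the normalization constraint gives π = (0.3666, 0.3012, 0.3321).
So the stationary probability of Medium is 0.3012.

0.3012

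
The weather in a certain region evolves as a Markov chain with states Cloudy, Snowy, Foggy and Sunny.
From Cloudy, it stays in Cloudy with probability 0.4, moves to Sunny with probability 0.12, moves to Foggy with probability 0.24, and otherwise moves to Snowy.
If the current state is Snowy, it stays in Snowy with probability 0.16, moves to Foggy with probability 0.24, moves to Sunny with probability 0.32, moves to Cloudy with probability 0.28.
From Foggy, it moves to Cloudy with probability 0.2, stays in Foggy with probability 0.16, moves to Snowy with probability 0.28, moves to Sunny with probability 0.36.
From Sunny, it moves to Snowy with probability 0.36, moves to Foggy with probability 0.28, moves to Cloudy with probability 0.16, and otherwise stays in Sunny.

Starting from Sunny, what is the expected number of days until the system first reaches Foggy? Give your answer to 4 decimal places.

Let t(s) be the expected number of days to first reach Foggy from state s, with t(Foggy) = 0. Conditioning on the first day:
t(Cloudy) = 1 + 0.4·t(Cloudy) + 0.24·t(Snowy) + 0.12·t(Sunny)
t(Snowy) = 1 + 0.28·t(Cloudy) + 0.16·t(Snowy) + 0.32·t(Sunny)
t(Sunny) = 1 + 0.16·t(Cloudy) + 0.36·t(Snowy) + 0.2·t(Sunny)
Solving: t(Cloudy) = 4.0432, t(Snowy) = 4.0099, t(Sunny) = 3.8631.
Expected days from Sunny to Foggy: 3.8631.

3.8631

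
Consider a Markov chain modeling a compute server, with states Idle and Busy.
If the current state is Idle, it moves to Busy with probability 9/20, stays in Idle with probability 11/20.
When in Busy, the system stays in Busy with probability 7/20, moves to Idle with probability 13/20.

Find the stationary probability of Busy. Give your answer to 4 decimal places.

0.4091

Let the stationary distribution be π with π = πP and π_1 + π_2 = 1.
π_1 = 0.55·π_1 + 0.65·π_2
Solving with the normalization constraint gives π = (0.5909, 0.4091).
So the stationary probability of Busy is 0.4091.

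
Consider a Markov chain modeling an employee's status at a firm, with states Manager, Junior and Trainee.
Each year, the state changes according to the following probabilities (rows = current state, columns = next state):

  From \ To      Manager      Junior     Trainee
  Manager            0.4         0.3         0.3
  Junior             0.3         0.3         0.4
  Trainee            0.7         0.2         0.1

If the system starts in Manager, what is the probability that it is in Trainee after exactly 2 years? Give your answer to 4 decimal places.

0.2700

Sum over the intermediate state after 1 year:
P = P(Manager→Manager)·P(Manager→Trainee) + P(Manager→Junior)·P(Junior→Trainee) + P(Manager→Trainee)·P(Trainee→Trainee)
  = 0.4×0.3 + 0.3×0.4 + 0.3×0.1
  = 0.1200 + 0.1200 + 0.0300 = 0.2700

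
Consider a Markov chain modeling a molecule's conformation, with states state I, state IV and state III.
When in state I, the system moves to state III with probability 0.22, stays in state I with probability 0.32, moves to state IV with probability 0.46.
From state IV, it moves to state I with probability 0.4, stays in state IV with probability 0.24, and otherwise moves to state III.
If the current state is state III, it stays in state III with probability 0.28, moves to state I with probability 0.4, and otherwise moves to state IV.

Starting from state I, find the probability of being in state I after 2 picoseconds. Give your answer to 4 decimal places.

Sum over the intermediate state after 1 picosecond:
P = P(state I→state I)·P(state I→state I) + P(state I→state IV)·P(state IV→state I) + P(state I→state III)·P(state III→state I)
  = 0.32×0.32 + 0.46×0.4 + 0.22×0.4
  = 0.1024 + 0.1840 + 0.0880 = 0.3744

0.3744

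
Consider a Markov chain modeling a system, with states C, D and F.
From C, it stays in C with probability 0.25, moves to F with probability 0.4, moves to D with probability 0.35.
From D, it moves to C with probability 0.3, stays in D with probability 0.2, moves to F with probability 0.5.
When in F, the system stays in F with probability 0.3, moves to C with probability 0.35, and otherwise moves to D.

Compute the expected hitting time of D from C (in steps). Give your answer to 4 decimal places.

2.8571

Let t(s) be the expected number of steps to first reach D from state s, with t(D) = 0. Conditioning on the first step:
t(C) = 1 + 0.25·t(C) + 0.4·t(F)
t(F) = 1 + 0.35·t(C) + 0.3·t(F)
Solving: t(C) = 2.8571, t(F) = 2.8571.
Expected steps from C to D: 2.8571.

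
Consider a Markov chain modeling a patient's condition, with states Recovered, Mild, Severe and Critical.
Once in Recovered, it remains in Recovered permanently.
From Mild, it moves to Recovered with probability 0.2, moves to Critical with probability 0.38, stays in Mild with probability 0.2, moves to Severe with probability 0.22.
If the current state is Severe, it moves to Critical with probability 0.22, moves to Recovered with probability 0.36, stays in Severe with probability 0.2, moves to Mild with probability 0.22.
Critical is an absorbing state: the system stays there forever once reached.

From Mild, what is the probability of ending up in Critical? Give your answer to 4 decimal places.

Let h(s) be the probability of absorption at Critical starting from transient state s. Then h(Critical) = 1 and h(Recovered) = 0. By first-step analysis:
h(Mild) = 0.2·0 + 0.2·h(Mild) + 0.22·h(Severe) + 0.38·1
h(Severe) = 0.36·0 + 0.22·h(Mild) + 0.2·h(Severe) + 0.22·1
Solving: h(Mild) = 0.5957, h(Severe) = 0.4388.
Starting from Mild, the probability is 0.5957.

0.5957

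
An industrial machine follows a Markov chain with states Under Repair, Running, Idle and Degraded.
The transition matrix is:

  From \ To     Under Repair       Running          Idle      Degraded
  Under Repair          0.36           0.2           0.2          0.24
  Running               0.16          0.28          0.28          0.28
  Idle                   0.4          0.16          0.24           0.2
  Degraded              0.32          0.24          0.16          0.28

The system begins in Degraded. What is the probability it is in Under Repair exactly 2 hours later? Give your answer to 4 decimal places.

0.3072

Propagate the distribution vector 2 hours from Degraded.
After 0 hours: (0.0000, 0.0000, 0.0000, 1.0000)
After 1 hour: (0.3200, 0.2400, 0.1600, 0.2800)
After 2 hours: (0.3072, 0.2240, 0.2144, 0.2544)
P(in Under Repair after 2 hours) = 0.3072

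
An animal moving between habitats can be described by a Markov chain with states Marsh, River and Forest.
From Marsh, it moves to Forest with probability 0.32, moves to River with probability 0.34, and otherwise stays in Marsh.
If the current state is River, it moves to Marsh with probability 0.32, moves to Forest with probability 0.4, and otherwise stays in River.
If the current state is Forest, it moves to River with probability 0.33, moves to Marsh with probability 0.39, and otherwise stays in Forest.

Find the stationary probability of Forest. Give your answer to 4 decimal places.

Let the stationary distribution be π with π = πP and π_1 + π_2 + π_3 = 1.
π_1 = 0.34·π_1 + 0.32·π_2 + 0.39·π_3
π_2 = 0.34·π_1 + 0.28·π_2 + 0.33·π_3
Solving with the normalization constraint gives π = (0.3503, 0.3176, 0.3321).
So the stationary probability of Forest is 0.3321.

0.3321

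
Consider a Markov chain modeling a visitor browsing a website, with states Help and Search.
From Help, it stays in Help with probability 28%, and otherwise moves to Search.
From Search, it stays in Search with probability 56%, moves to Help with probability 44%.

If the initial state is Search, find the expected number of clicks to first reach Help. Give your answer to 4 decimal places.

Let t(s) be the expected number of clicks to first reach Help from state s, with t(Help) = 0. Conditioning on the first click:
t(Search) = 1 + 0.56·t(Search)
Solving: t(Search) = 2.2727.
Expected clicks from Search to Help: 2.2727.

2.2727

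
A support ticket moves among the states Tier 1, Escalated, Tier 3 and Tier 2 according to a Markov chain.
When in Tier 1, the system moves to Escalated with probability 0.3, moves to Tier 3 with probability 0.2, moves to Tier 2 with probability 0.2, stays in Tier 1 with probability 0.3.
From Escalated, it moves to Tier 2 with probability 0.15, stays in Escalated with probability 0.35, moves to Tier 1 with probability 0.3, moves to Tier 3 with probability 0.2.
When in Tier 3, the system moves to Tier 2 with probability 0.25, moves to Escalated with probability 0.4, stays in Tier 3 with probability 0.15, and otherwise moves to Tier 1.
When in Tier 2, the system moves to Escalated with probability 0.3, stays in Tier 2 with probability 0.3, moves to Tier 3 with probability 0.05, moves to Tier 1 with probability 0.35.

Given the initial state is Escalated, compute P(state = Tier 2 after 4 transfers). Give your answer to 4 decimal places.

Propagate the distribution vector 4 transfers from Escalated.
After 0 transfers: (0.0000, 1.0000, 0.0000, 0.0000)
After 1 transfer: (0.3000, 0.3500, 0.2000, 0.1500)
After 2 transfers: (0.2875, 0.3375, 0.1675, 0.2075)
After 3 transfers: (0.2936, 0.3336, 0.1605, 0.2123)
After 4 transfers: (0.2946, 0.3327, 0.1601, 0.2126)
P(in Tier 2 after 4 transfers) = 0.2126

0.2126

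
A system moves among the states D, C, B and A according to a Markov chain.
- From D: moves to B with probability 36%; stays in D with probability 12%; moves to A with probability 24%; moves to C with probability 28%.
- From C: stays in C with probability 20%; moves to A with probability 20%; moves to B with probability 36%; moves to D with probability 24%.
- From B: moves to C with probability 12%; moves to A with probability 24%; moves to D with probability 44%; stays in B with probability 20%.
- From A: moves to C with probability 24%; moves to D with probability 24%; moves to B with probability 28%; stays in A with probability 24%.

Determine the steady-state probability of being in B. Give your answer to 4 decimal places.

Let the stationary distribution be π with π = πP and π_1 + π_2 + π_3 + π_4 = 1.
π_1 = 0.12·π_1 + 0.24·π_2 + 0.44·π_3 + 0.24·π_4
π_2 = 0.28·π_1 + 0.2·π_2 + 0.12·π_3 + 0.24·π_4
π_3 = 0.36·π_1 + 0.36·π_2 + 0.2·π_3 + 0.28·π_4
Solving with the normalization constraint gives π = (0.2669, 0.2071, 0.2944, 0.2317).
So the stationary probability of B is 0.2944.

0.2944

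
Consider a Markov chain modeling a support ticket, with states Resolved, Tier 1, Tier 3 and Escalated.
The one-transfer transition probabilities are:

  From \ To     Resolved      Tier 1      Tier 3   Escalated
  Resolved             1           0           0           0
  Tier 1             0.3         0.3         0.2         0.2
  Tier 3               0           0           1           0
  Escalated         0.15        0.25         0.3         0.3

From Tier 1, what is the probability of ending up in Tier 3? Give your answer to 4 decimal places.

0.4545

Let h(s) be the probability of absorption at Tier 3 starting from transient state s. Then h(Tier 3) = 1 and h(Resolved) = 0. By first-step analysis:
h(Tier 1) = 0.3·0 + 0.3·h(Tier 1) + 0.2·1 + 0.2·h(Escalated)
h(Escalated) = 0.15·0 + 0.25·h(Tier 1) + 0.3·1 + 0.3·h(Escalated)
Solving: h(Tier 1) = 0.4545, h(Escalated) = 0.5909.
Starting from Tier 1, the probability is 0.4545.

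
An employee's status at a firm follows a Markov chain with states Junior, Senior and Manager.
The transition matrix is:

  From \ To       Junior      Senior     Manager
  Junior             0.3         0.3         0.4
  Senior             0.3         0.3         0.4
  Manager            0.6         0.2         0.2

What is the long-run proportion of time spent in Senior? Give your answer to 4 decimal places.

0.2667

Let the stationary distribution be π with π = πP and π_1 + π_2 + π_3 = 1.
π_1 = 0.3·π_1 + 0.3·π_2 + 0.6·π_3
π_2 = 0.3·π_1 + 0.3·π_2 + 0.2·π_3
Solving with the normalization constraint gives π = (0.4000, 0.2667, 0.3333).
So the stationary probability of Senior is 0.2667.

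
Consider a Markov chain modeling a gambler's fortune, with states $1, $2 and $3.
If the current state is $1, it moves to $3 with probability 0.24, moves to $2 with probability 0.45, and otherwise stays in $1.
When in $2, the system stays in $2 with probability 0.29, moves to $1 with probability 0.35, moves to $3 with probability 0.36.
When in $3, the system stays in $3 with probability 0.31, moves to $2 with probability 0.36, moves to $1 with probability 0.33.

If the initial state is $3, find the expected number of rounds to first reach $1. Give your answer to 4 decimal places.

2.9697

Let t(s) be the expected number of rounds to first reach $1 from state s, with t($1) = 0. Conditioning on the first round:
t($2) = 1 + 0.29·t($2) + 0.36·t($3)
t($3) = 1 + 0.36·t($2) + 0.31·t($3)
Solving: t($2) = 2.9142, t($3) = 2.9697.
Expected rounds from $3 to $1: 2.9697.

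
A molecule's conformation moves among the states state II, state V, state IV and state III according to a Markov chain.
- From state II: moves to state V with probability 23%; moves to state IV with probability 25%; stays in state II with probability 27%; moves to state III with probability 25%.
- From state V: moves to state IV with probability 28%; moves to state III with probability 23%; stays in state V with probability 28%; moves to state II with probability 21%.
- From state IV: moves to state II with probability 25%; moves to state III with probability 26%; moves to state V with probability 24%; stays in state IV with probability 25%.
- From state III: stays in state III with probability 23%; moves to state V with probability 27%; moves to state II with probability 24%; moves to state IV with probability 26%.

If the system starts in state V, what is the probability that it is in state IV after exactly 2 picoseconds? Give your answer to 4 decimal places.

Propagate the distribution vector 2 picoseconds from state V.
After 0 picoseconds: (0.0000, 1.0000, 0.0000, 0.0000)
After 1 picosecond: (0.2100, 0.2800, 0.2800, 0.2300)
After 2 picoseconds: (0.2407, 0.2560, 0.2607, 0.2426)
P(in state IV after 2 picoseconds) = 0.2607

0.2607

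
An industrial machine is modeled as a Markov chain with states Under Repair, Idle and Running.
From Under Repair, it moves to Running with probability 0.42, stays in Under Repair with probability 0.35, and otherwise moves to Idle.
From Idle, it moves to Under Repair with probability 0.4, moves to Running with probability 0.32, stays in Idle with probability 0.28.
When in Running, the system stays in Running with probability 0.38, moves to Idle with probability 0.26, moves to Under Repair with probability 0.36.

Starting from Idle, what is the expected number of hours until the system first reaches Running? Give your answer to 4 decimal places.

Let t(s) be the expected number of hours to first reach Running from state s, with t(Running) = 0. Conditioning on the first hour:
t(Under Repair) = 1 + 0.35·t(Under Repair) + 0.23·t(Idle)
t(Idle) = 1 + 0.4·t(Under Repair) + 0.28·t(Idle)
Solving: t(Under Repair) = 2.5266, t(Idle) = 2.7926.
Expected hours from Idle to Running: 2.7926.

2.7926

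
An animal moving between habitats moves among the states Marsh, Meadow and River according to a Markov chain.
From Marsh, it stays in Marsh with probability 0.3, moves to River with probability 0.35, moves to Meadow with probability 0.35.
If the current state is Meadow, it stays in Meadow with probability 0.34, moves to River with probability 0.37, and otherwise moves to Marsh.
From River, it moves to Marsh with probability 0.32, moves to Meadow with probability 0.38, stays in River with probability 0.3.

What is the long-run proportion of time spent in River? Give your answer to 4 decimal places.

Let the stationary distribution be π with π = πP and π_1 + π_2 + π_3 = 1.
π_1 = 0.3·π_1 + 0.29·π_2 + 0.32·π_3
π_2 = 0.35·π_1 + 0.34·π_2 + 0.38·π_3
Solving with the normalization constraint gives π = (0.3032, 0.3566, 0.3401).
So the stationary probability of River is 0.3401.

0.3401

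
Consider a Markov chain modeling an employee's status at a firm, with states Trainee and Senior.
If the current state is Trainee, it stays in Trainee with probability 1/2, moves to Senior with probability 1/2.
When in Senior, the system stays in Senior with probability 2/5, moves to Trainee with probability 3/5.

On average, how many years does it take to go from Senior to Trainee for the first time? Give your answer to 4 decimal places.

Let t(s) be the expected number of years to first reach Trainee from state s, with t(Trainee) = 0. Conditioning on the first year:
t(Senior) = 1 + 0.4·t(Senior)
Solving: t(Senior) = 1.6667.
Expected years from Senior to Trainee: 1.6667.

1.6667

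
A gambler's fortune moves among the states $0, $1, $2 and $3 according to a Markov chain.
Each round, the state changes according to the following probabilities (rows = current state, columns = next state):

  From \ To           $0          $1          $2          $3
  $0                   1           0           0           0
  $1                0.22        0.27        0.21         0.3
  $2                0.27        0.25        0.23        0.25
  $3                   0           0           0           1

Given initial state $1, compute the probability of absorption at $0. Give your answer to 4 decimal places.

Let h(s) be the probability of absorption at $0 starting from transient state s. Then h($0) = 1 and h($3) = 0. By first-step analysis:
h($1) = 0.22·1 + 0.27·h($1) + 0.21·h($2) + 0.3·0
h($2) = 0.27·1 + 0.25·h($1) + 0.23·h($2) + 0.25·0
Solving: h($1) = 0.4437, h($2) = 0.4947.
Starting from $1, the probability is 0.4437.

0.4437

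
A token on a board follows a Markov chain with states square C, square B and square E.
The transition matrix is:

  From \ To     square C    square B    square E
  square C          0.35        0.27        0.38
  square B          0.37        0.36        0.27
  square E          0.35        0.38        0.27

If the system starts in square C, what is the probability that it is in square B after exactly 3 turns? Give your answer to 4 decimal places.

0.3342

Propagate the distribution vector 3 turns from square C.
After 0 turns: (1.0000, 0.0000, 0.0000)
After 1 turn: (0.3500, 0.2700, 0.3800)
After 2 turns: (0.3554, 0.3361, 0.3085)
After 3 turns: (0.3567, 0.3342, 0.3091)
P(in square B after 3 turns) = 0.3342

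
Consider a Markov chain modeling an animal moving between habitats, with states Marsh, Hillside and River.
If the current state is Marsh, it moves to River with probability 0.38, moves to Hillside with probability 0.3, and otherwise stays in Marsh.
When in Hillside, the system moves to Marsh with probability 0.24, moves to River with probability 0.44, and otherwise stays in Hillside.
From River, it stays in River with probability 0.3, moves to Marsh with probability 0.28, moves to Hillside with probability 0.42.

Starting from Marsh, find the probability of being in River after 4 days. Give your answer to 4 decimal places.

0.3713

Propagate the distribution vector 4 days from Marsh.
After 0 days: (1.0000, 0.0000, 0.0000)
After 1 day: (0.3200, 0.3000, 0.3800)
After 2 days: (0.2808, 0.3516, 0.3676)
After 3 days: (0.2772, 0.3511, 0.3717)
After 4 days: (0.2770, 0.3516, 0.3713)
P(in River after 4 days) = 0.3713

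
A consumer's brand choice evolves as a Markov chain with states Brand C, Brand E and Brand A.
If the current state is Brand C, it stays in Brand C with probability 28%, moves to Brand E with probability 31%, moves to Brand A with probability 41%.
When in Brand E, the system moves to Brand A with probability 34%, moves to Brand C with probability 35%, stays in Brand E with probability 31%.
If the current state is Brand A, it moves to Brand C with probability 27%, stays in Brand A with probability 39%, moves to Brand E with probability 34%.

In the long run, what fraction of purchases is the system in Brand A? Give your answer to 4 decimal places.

0.3799

Let the stationary distribution be π with π = πP and π_1 + π_2 + π_3 = 1.
π_1 = 0.28·π_1 + 0.35·π_2 + 0.27·π_3
π_2 = 0.31·π_1 + 0.31·π_2 + 0.34·π_3
Solving with the normalization constraint gives π = (0.2987, 0.3214, 0.3799).
So the stationary probability of Brand A is 0.3799.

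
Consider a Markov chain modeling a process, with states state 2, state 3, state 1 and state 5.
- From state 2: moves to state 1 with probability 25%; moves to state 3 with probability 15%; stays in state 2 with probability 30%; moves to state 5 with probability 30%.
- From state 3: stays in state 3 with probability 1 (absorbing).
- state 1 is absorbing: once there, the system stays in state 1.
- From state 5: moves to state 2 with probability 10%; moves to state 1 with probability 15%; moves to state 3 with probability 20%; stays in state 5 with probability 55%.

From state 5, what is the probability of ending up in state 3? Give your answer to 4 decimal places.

0.5439

Let h(s) be the probability of absorption at state 3 starting from transient state s. Then h(state 3) = 1 and h(state 1) = 0. By first-step analysis:
h(state 2) = 0.3·h(state 2) + 0.15·1 + 0.25·0 + 0.3·h(state 5)
h(state 5) = 0.1·h(state 2) + 0.2·1 + 0.15·0 + 0.55·h(state 5)
Solving: h(state 2) = 0.4474, h(state 5) = 0.5439.
Starting from state 5, the probability is 0.5439.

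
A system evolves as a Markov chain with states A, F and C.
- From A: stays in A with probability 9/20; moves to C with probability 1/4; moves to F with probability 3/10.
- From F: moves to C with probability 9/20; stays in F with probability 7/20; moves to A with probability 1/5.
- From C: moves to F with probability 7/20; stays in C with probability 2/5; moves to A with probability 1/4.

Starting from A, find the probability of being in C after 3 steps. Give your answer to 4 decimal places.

Propagate the distribution vector 3 steps from A.
After 0 steps: (1.0000, 0.0000, 0.0000)
After 1 step: (0.4500, 0.3000, 0.2500)
After 2 steps: (0.3250, 0.3275, 0.3475)
After 3 steps: (0.2986, 0.3338, 0.3676)
P(in C after 3 steps) = 0.3676

0.3676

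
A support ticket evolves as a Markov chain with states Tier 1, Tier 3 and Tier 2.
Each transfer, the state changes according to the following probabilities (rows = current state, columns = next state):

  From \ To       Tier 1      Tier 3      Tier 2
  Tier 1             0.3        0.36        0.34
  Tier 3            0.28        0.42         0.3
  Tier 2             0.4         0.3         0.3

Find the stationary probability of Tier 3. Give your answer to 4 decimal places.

Let the stationary distribution be π with π = πP and π_1 + π_2 + π_3 = 1.
π_1 = 0.3·π_1 + 0.28·π_2 + 0.4·π_3
π_2 = 0.36·π_1 + 0.42·π_2 + 0.3·π_3
Solving with the normalization constraint gives π = (0.3240, 0.3630, 0.3130).
So the stationary probability of Tier 3 is 0.3630.

0.3630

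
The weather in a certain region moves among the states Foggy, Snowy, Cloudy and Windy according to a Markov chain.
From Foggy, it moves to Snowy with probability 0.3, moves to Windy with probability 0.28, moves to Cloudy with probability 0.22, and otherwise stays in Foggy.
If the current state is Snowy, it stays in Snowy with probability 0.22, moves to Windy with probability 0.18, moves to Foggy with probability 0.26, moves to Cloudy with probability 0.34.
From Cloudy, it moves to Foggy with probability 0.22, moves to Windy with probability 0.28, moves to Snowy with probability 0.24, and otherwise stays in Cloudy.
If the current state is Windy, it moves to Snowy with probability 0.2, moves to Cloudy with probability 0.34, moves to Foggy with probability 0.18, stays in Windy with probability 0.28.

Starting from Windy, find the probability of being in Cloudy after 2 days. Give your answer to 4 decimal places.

0.2912

Propagate the distribution vector 2 days from Windy.
After 0 days: (0.0000, 0.0000, 0.0000, 1.0000)
After 1 day: (0.1800, 0.2000, 0.3400, 0.2800)
After 2 days: (0.2132, 0.2356, 0.2912, 0.2600)
P(in Cloudy after 2 days) = 0.2912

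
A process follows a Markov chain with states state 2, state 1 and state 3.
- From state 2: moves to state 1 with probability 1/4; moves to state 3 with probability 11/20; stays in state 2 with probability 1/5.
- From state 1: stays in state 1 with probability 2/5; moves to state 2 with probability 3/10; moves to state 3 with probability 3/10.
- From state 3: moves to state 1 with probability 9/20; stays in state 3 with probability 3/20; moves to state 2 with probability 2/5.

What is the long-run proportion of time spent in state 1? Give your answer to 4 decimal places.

0.3710

Let the stationary distribution be π with π = πP and π_1 + π_2 + π_3 = 1.
π_1 = 0.2·π_1 + 0.3·π_2 + 0.4·π_3
π_2 = 0.25·π_1 + 0.4·π_2 + 0.45·π_3
Solving with the normalization constraint gives π = (0.3024, 0.3710, 0.3266).
So the stationary probability of state 1 is 0.3710.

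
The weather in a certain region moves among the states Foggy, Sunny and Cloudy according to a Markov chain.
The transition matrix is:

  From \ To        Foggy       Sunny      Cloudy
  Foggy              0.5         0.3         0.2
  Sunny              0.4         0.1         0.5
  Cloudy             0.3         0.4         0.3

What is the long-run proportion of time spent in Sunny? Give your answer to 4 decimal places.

Let the stationary distribution be π with π = πP and π_1 + π_2 + π_3 = 1.
π_1 = 0.5·π_1 + 0.4·π_2 + 0.3·π_3
π_2 = 0.3·π_1 + 0.1·π_2 + 0.4·π_3
Solving with the normalization constraint gives π = (0.4095, 0.2762, 0.3143).
So the stationary probability of Sunny is 0.2762.

0.2762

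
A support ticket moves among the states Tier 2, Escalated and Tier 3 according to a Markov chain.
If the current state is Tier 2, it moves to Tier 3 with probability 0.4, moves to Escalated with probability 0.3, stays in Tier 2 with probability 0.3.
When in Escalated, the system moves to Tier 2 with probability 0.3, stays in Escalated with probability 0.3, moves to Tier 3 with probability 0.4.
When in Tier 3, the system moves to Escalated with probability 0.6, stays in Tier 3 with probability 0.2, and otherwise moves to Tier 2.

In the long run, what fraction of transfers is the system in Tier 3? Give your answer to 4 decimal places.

Let the stationary distribution be π with π = πP and π_1 + π_2 + π_3 = 1.
π_1 = 0.3·π_1 + 0.3·π_2 + 0.2·π_3
π_2 = 0.3·π_1 + 0.3·π_2 + 0.6·π_3
Solving with the normalization constraint gives π = (0.2667, 0.4000, 0.3333).
So the stationary probability of Tier 3 is 0.3333.

0.3333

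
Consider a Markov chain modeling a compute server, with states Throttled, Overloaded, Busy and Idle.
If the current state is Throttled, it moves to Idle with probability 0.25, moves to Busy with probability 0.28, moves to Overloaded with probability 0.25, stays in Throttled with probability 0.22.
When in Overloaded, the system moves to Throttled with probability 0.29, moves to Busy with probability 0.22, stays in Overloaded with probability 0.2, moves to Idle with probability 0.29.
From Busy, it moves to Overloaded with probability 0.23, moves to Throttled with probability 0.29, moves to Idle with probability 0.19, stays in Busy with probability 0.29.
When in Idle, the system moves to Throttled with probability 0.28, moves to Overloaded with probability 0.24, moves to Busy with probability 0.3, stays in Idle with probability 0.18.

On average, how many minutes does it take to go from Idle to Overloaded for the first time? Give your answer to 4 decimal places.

Let t(s) be the expected number of minutes to first reach Overloaded from state s, with t(Overloaded) = 0. Conditioning on the first minute:
t(Throttled) = 1 + 0.22·t(Throttled) + 0.28·t(Busy) + 0.25·t(Idle)
t(Busy) = 1 + 0.29·t(Throttled) + 0.29·t(Busy) + 0.19·t(Idle)
t(Idle) = 1 + 0.28·t(Throttled) + 0.3·t(Busy) + 0.18·t(Idle)
Solving: t(Throttled) = 4.1309, t(Busy) = 4.2119, t(Idle) = 4.1710.
Expected minutes from Idle to Overloaded: 4.1710.

4.1710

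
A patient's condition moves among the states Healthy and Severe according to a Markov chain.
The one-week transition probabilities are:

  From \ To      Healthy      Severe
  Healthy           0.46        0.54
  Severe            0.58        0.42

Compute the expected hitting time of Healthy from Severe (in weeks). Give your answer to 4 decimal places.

Let t(s) be the expected number of weeks to first reach Healthy from state s, with t(Healthy) = 0. Conditioning on the first week:
t(Severe) = 1 + 0.42·t(Severe)
Solving: t(Severe) = 1.7241.
Expected weeks from Severe to Healthy: 1.7241.

1.7241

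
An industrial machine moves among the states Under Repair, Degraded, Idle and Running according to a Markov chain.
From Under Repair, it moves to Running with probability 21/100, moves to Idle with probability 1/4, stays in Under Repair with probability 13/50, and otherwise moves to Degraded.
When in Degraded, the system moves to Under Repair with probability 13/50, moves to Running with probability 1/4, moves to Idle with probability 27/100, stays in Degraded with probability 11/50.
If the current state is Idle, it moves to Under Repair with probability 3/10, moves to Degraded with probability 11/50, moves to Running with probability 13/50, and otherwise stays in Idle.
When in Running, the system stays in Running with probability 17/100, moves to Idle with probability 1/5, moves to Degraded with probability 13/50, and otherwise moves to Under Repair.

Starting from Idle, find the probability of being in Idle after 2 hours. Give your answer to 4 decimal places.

0.2348

Propagate the distribution vector 2 hours from Idle.
After 0 hours: (0.0000, 0.0000, 1.0000, 0.0000)
After 1 hour: (0.3000, 0.2200, 0.2200, 0.2600)
After 2 hours: (0.2974, 0.2484, 0.2348, 0.2194)
P(in Idle after 2 hours) = 0.2348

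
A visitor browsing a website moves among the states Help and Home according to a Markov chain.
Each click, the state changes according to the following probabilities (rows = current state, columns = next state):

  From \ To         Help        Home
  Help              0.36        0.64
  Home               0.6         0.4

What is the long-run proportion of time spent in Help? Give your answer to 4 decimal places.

Let the stationary distribution be π with π = πP and π_1 + π_2 = 1.
π_1 = 0.36·π_1 + 0.6·π_2
Solving with the normalization constraint gives π = (0.4839, 0.5161).
So the stationary probability of Help is 0.4839.

0.4839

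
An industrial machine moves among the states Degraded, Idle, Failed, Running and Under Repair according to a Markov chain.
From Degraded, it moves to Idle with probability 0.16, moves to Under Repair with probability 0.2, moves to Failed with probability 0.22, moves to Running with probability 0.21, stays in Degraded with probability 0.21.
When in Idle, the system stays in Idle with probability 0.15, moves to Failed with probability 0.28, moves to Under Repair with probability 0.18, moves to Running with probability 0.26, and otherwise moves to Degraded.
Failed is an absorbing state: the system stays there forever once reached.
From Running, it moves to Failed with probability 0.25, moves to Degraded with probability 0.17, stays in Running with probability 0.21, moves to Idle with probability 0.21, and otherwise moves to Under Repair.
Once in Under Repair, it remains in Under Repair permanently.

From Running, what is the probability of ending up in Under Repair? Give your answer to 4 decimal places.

Let h(s) be the probability of absorption at Under Repair starting from transient state s. Then h(Under Repair) = 1 and h(Failed) = 0. By first-step analysis:
h(Degraded) = 0.21·h(Degraded) + 0.16·h(Idle) + 0.22·0 + 0.21·h(Running) + 0.2·1
h(Idle) = 0.13·h(Degraded) + 0.15·h(Idle) + 0.28·0 + 0.26·h(Running) + 0.18·1
h(Running) = 0.17·h(Degraded) + 0.21·h(Idle) + 0.25·0 + 0.21·h(Running) + 0.16·1
Solving: h(Degraded) = 0.4425, h(Idle) = 0.4033, h(Running) = 0.4050.
Starting from Running, the probability is 0.4050.

0.4050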